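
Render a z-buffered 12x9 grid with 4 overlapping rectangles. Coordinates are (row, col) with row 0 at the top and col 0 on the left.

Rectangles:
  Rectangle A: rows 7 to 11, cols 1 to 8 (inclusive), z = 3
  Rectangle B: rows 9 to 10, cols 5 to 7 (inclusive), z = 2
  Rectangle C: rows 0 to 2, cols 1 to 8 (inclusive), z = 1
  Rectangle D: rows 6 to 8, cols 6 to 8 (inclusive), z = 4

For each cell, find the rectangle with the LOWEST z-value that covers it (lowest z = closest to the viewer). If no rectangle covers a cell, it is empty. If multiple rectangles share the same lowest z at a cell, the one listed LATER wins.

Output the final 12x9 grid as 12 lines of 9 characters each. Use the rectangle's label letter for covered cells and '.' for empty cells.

.CCCCCCCC
.CCCCCCCC
.CCCCCCCC
.........
.........
.........
......DDD
.AAAAAAAA
.AAAAAAAA
.AAAABBBA
.AAAABBBA
.AAAAAAAA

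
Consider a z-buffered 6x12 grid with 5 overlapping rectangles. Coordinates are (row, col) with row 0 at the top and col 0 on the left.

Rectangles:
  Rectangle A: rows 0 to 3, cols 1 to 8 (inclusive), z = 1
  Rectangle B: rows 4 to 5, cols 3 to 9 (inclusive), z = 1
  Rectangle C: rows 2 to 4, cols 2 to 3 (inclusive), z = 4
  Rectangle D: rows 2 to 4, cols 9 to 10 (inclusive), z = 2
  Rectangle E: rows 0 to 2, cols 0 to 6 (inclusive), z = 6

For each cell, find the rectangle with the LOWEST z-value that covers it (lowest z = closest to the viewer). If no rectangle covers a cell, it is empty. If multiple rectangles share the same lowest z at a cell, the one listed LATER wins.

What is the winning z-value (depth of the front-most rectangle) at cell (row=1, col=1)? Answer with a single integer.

Check cell (1,1):
  A: rows 0-3 cols 1-8 z=1 -> covers; best now A (z=1)
  B: rows 4-5 cols 3-9 -> outside (row miss)
  C: rows 2-4 cols 2-3 -> outside (row miss)
  D: rows 2-4 cols 9-10 -> outside (row miss)
  E: rows 0-2 cols 0-6 z=6 -> covers; best now A (z=1)
Winner: A at z=1

Answer: 1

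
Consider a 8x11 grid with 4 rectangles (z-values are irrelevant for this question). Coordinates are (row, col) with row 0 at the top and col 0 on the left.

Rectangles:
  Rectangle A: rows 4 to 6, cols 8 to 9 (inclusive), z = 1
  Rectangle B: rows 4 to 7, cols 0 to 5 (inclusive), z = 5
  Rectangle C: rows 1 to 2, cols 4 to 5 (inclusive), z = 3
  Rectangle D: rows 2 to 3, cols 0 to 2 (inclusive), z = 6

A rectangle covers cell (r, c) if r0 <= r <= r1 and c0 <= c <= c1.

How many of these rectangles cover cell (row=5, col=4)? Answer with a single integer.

Check cell (5,4):
  A: rows 4-6 cols 8-9 -> outside (col miss)
  B: rows 4-7 cols 0-5 -> covers
  C: rows 1-2 cols 4-5 -> outside (row miss)
  D: rows 2-3 cols 0-2 -> outside (row miss)
Count covering = 1

Answer: 1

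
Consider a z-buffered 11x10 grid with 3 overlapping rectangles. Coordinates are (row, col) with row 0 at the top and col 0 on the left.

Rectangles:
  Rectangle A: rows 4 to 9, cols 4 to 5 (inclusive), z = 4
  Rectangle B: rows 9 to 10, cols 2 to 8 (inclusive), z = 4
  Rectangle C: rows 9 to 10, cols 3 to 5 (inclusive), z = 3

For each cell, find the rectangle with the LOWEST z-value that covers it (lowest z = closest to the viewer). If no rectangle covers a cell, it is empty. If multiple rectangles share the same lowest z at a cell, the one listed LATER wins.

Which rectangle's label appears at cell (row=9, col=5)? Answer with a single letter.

Check cell (9,5):
  A: rows 4-9 cols 4-5 z=4 -> covers; best now A (z=4)
  B: rows 9-10 cols 2-8 z=4 -> covers; best now B (z=4)
  C: rows 9-10 cols 3-5 z=3 -> covers; best now C (z=3)
Winner: C at z=3

Answer: C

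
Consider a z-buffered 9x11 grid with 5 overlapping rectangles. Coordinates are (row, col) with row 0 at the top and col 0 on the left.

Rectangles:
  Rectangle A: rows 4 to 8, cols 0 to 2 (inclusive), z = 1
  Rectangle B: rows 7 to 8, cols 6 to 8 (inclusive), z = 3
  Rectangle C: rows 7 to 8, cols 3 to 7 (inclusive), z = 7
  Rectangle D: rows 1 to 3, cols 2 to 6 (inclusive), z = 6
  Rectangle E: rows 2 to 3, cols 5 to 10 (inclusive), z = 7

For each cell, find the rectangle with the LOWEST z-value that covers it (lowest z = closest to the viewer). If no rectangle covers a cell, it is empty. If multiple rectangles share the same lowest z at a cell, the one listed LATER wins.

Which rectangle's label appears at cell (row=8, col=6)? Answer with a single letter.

Check cell (8,6):
  A: rows 4-8 cols 0-2 -> outside (col miss)
  B: rows 7-8 cols 6-8 z=3 -> covers; best now B (z=3)
  C: rows 7-8 cols 3-7 z=7 -> covers; best now B (z=3)
  D: rows 1-3 cols 2-6 -> outside (row miss)
  E: rows 2-3 cols 5-10 -> outside (row miss)
Winner: B at z=3

Answer: B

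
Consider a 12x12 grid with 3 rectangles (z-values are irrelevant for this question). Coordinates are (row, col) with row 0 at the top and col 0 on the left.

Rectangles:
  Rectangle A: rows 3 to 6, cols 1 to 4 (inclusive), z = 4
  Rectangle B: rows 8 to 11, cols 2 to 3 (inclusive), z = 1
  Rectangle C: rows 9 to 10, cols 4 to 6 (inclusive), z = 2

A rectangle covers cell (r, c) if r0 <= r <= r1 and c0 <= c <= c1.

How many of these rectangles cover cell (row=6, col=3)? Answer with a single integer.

Answer: 1

Derivation:
Check cell (6,3):
  A: rows 3-6 cols 1-4 -> covers
  B: rows 8-11 cols 2-3 -> outside (row miss)
  C: rows 9-10 cols 4-6 -> outside (row miss)
Count covering = 1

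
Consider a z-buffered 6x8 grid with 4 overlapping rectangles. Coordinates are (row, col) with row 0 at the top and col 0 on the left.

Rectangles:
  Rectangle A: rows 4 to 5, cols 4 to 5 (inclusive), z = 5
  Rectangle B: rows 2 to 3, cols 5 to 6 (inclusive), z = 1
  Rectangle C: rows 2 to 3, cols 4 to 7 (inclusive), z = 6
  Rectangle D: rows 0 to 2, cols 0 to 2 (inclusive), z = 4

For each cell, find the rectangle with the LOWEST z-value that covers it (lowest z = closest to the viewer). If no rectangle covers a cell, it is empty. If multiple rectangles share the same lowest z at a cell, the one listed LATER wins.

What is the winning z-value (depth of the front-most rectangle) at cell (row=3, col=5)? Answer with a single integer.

Answer: 1

Derivation:
Check cell (3,5):
  A: rows 4-5 cols 4-5 -> outside (row miss)
  B: rows 2-3 cols 5-6 z=1 -> covers; best now B (z=1)
  C: rows 2-3 cols 4-7 z=6 -> covers; best now B (z=1)
  D: rows 0-2 cols 0-2 -> outside (row miss)
Winner: B at z=1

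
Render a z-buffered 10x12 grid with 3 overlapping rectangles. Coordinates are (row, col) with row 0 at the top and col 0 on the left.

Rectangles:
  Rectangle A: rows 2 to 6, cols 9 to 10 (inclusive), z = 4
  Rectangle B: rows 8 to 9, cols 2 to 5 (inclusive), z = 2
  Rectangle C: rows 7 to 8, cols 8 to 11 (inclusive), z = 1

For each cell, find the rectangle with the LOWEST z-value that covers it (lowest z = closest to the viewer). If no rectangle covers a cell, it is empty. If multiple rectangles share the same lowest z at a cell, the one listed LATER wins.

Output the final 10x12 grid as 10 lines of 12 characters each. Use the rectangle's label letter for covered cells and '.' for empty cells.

............
............
.........AA.
.........AA.
.........AA.
.........AA.
.........AA.
........CCCC
..BBBB..CCCC
..BBBB......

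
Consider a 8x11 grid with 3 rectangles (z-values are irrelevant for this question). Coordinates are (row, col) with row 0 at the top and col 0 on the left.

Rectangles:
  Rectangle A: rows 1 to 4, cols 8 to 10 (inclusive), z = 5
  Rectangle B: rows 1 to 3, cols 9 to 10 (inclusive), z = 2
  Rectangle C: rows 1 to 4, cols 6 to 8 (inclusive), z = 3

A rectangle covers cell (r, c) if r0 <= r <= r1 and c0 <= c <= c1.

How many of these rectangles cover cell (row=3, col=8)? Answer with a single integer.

Answer: 2

Derivation:
Check cell (3,8):
  A: rows 1-4 cols 8-10 -> covers
  B: rows 1-3 cols 9-10 -> outside (col miss)
  C: rows 1-4 cols 6-8 -> covers
Count covering = 2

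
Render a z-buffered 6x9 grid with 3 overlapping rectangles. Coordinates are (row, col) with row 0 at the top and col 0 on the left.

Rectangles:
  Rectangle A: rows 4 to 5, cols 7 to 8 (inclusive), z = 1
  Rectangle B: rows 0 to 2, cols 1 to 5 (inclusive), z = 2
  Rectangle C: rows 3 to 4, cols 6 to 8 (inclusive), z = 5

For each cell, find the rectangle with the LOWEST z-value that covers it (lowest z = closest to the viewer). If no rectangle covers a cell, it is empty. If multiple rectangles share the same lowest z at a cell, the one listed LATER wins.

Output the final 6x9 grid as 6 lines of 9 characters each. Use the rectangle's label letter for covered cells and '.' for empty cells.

.BBBBB...
.BBBBB...
.BBBBB...
......CCC
......CAA
.......AA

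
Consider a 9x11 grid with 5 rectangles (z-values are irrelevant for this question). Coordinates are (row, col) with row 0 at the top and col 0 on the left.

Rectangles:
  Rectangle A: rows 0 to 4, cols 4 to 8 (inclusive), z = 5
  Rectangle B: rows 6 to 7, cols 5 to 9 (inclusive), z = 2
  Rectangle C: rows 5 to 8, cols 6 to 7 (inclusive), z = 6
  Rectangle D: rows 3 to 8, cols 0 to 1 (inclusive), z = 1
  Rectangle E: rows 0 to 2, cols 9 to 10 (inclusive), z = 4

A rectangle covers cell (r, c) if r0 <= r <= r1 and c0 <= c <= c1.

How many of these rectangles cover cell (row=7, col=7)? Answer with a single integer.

Answer: 2

Derivation:
Check cell (7,7):
  A: rows 0-4 cols 4-8 -> outside (row miss)
  B: rows 6-7 cols 5-9 -> covers
  C: rows 5-8 cols 6-7 -> covers
  D: rows 3-8 cols 0-1 -> outside (col miss)
  E: rows 0-2 cols 9-10 -> outside (row miss)
Count covering = 2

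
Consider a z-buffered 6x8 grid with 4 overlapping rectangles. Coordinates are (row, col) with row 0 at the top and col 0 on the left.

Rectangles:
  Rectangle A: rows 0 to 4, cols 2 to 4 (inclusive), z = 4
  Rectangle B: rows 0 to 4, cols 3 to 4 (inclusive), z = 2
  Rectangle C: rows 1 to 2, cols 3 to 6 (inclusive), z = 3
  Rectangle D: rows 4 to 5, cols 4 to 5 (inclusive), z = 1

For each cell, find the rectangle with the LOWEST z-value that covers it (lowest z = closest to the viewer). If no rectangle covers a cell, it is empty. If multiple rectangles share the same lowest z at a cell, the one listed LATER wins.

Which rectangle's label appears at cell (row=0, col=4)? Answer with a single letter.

Answer: B

Derivation:
Check cell (0,4):
  A: rows 0-4 cols 2-4 z=4 -> covers; best now A (z=4)
  B: rows 0-4 cols 3-4 z=2 -> covers; best now B (z=2)
  C: rows 1-2 cols 3-6 -> outside (row miss)
  D: rows 4-5 cols 4-5 -> outside (row miss)
Winner: B at z=2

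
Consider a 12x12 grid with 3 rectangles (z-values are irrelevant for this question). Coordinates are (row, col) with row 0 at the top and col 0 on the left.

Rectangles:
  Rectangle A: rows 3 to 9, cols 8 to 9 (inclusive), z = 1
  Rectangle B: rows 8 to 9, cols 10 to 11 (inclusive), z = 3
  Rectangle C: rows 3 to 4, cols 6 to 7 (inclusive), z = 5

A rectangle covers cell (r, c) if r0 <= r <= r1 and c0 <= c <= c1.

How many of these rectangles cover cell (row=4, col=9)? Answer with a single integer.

Answer: 1

Derivation:
Check cell (4,9):
  A: rows 3-9 cols 8-9 -> covers
  B: rows 8-9 cols 10-11 -> outside (row miss)
  C: rows 3-4 cols 6-7 -> outside (col miss)
Count covering = 1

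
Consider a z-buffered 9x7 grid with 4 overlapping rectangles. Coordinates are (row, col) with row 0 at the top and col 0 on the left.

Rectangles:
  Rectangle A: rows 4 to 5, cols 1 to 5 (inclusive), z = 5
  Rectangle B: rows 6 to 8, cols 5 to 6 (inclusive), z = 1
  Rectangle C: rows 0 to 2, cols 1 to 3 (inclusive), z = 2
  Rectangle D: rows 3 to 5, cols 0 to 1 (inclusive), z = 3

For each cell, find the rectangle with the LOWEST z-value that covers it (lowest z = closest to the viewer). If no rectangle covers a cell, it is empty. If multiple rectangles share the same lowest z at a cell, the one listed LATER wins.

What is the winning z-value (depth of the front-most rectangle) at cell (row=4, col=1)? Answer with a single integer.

Answer: 3

Derivation:
Check cell (4,1):
  A: rows 4-5 cols 1-5 z=5 -> covers; best now A (z=5)
  B: rows 6-8 cols 5-6 -> outside (row miss)
  C: rows 0-2 cols 1-3 -> outside (row miss)
  D: rows 3-5 cols 0-1 z=3 -> covers; best now D (z=3)
Winner: D at z=3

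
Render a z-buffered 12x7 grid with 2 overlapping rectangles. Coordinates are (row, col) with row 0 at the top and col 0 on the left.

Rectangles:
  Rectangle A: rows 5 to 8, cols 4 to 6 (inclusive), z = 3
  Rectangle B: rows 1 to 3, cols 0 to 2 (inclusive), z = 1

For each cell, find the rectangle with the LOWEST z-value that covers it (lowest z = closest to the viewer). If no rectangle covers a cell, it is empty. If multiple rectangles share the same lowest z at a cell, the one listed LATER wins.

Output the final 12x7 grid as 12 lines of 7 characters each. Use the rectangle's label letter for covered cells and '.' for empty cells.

.......
BBB....
BBB....
BBB....
.......
....AAA
....AAA
....AAA
....AAA
.......
.......
.......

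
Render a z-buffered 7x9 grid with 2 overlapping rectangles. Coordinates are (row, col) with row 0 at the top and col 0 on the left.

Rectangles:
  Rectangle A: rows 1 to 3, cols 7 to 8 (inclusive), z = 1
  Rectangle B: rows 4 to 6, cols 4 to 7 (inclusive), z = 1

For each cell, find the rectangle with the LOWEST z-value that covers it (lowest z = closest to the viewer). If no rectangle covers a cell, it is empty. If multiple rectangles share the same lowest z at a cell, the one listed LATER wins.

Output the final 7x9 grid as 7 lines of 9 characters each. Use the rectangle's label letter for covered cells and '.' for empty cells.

.........
.......AA
.......AA
.......AA
....BBBB.
....BBBB.
....BBBB.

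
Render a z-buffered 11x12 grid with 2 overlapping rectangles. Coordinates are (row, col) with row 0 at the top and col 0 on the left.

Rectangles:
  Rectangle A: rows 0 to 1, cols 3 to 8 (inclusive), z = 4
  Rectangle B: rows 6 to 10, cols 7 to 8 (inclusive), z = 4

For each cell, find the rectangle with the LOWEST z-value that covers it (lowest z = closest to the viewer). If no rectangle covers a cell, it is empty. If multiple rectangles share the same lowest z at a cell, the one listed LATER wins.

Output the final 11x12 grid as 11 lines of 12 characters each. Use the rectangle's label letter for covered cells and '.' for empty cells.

...AAAAAA...
...AAAAAA...
............
............
............
............
.......BB...
.......BB...
.......BB...
.......BB...
.......BB...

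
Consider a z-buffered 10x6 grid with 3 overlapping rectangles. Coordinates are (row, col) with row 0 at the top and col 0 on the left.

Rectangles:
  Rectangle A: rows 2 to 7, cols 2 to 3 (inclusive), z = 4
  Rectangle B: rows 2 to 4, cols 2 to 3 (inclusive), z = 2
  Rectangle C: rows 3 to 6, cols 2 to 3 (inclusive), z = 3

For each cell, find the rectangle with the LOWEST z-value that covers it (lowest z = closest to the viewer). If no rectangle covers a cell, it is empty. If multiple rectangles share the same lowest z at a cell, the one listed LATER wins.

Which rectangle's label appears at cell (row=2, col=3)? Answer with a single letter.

Check cell (2,3):
  A: rows 2-7 cols 2-3 z=4 -> covers; best now A (z=4)
  B: rows 2-4 cols 2-3 z=2 -> covers; best now B (z=2)
  C: rows 3-6 cols 2-3 -> outside (row miss)
Winner: B at z=2

Answer: B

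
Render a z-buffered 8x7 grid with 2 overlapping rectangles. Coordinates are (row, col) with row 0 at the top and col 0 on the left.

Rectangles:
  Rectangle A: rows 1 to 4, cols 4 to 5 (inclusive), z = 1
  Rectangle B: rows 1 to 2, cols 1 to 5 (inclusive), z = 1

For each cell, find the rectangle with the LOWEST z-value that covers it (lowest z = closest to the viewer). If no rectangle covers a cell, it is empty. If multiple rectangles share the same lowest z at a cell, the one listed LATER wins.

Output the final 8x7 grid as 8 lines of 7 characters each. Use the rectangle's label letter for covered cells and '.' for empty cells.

.......
.BBBBB.
.BBBBB.
....AA.
....AA.
.......
.......
.......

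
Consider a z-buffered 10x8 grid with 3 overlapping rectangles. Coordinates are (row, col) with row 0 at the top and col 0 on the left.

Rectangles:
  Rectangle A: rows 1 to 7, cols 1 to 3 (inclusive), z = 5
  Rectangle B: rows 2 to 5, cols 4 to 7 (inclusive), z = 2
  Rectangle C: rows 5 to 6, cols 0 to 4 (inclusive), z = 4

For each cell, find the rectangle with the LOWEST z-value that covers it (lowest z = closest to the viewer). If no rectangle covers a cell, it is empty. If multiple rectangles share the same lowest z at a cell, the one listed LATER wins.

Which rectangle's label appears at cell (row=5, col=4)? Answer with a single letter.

Answer: B

Derivation:
Check cell (5,4):
  A: rows 1-7 cols 1-3 -> outside (col miss)
  B: rows 2-5 cols 4-7 z=2 -> covers; best now B (z=2)
  C: rows 5-6 cols 0-4 z=4 -> covers; best now B (z=2)
Winner: B at z=2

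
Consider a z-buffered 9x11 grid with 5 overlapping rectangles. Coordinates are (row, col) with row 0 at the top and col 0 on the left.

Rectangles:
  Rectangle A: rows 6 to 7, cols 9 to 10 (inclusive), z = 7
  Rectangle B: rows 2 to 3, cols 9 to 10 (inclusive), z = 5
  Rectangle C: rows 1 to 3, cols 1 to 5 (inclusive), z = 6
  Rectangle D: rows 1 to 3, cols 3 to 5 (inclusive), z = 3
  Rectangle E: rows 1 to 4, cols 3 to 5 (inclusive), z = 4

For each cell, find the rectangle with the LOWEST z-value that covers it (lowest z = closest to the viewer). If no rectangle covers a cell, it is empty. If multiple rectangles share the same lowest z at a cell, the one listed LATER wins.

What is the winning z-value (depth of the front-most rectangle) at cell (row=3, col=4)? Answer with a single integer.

Answer: 3

Derivation:
Check cell (3,4):
  A: rows 6-7 cols 9-10 -> outside (row miss)
  B: rows 2-3 cols 9-10 -> outside (col miss)
  C: rows 1-3 cols 1-5 z=6 -> covers; best now C (z=6)
  D: rows 1-3 cols 3-5 z=3 -> covers; best now D (z=3)
  E: rows 1-4 cols 3-5 z=4 -> covers; best now D (z=3)
Winner: D at z=3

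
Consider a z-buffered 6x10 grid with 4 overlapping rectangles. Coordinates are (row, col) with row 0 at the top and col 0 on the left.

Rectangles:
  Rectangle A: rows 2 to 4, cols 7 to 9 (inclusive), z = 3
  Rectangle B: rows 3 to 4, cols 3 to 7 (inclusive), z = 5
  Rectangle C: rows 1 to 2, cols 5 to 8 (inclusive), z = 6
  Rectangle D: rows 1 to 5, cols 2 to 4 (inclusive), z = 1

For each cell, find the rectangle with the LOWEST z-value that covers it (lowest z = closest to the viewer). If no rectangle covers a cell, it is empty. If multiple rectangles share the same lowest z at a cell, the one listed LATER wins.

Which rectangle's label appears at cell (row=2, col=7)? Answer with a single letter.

Check cell (2,7):
  A: rows 2-4 cols 7-9 z=3 -> covers; best now A (z=3)
  B: rows 3-4 cols 3-7 -> outside (row miss)
  C: rows 1-2 cols 5-8 z=6 -> covers; best now A (z=3)
  D: rows 1-5 cols 2-4 -> outside (col miss)
Winner: A at z=3

Answer: A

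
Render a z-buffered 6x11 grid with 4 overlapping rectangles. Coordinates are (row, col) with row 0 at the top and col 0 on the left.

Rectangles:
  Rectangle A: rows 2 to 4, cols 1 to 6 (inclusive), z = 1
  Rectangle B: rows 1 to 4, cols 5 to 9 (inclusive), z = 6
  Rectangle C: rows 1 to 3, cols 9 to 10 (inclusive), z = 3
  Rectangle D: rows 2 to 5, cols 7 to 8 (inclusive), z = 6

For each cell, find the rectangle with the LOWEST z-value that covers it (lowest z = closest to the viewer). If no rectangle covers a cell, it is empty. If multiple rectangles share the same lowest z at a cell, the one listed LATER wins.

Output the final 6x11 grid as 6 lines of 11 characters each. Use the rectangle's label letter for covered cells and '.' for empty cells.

...........
.....BBBBCC
.AAAAAADDCC
.AAAAAADDCC
.AAAAAADDB.
.......DD..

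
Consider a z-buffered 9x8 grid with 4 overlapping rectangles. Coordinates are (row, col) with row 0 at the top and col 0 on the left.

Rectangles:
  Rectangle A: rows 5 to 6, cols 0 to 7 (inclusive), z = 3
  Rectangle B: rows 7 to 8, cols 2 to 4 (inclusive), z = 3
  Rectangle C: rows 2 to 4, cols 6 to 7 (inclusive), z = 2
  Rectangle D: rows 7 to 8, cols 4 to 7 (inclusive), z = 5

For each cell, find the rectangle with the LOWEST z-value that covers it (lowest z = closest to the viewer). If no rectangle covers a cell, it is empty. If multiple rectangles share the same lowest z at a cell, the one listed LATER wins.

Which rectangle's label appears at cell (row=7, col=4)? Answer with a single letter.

Check cell (7,4):
  A: rows 5-6 cols 0-7 -> outside (row miss)
  B: rows 7-8 cols 2-4 z=3 -> covers; best now B (z=3)
  C: rows 2-4 cols 6-7 -> outside (row miss)
  D: rows 7-8 cols 4-7 z=5 -> covers; best now B (z=3)
Winner: B at z=3

Answer: B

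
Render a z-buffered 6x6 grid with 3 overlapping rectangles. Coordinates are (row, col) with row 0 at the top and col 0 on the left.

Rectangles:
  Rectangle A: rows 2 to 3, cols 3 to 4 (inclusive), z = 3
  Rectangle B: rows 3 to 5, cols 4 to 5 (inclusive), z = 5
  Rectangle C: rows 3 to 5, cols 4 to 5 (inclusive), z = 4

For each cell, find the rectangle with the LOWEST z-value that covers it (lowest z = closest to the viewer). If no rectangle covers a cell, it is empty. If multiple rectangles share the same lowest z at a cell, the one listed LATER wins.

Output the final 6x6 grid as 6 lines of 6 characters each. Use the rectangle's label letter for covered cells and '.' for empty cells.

......
......
...AA.
...AAC
....CC
....CC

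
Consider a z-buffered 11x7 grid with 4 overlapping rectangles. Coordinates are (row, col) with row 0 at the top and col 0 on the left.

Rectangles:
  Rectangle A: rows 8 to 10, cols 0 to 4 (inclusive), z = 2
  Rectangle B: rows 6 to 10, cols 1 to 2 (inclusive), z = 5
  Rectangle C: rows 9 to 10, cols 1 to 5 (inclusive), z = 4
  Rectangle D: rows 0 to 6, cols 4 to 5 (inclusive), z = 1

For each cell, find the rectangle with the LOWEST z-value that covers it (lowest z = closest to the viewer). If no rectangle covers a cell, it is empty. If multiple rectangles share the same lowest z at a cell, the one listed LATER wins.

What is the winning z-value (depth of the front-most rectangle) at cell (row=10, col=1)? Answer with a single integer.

Answer: 2

Derivation:
Check cell (10,1):
  A: rows 8-10 cols 0-4 z=2 -> covers; best now A (z=2)
  B: rows 6-10 cols 1-2 z=5 -> covers; best now A (z=2)
  C: rows 9-10 cols 1-5 z=4 -> covers; best now A (z=2)
  D: rows 0-6 cols 4-5 -> outside (row miss)
Winner: A at z=2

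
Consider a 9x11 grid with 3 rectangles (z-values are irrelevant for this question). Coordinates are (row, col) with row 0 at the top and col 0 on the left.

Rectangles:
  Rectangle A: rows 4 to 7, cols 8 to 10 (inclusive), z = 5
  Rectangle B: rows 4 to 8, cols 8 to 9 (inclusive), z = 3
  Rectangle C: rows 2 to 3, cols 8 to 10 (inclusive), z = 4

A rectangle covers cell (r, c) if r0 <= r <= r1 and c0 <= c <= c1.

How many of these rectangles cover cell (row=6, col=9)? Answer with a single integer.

Answer: 2

Derivation:
Check cell (6,9):
  A: rows 4-7 cols 8-10 -> covers
  B: rows 4-8 cols 8-9 -> covers
  C: rows 2-3 cols 8-10 -> outside (row miss)
Count covering = 2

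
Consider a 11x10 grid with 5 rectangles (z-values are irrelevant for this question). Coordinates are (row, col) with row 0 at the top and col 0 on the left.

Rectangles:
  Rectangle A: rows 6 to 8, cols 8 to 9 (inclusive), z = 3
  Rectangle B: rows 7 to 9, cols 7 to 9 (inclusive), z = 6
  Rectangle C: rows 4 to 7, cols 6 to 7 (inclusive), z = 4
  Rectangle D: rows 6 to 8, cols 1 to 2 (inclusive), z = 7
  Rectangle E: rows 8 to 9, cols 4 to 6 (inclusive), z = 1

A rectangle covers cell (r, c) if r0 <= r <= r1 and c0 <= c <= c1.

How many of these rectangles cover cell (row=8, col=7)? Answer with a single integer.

Answer: 1

Derivation:
Check cell (8,7):
  A: rows 6-8 cols 8-9 -> outside (col miss)
  B: rows 7-9 cols 7-9 -> covers
  C: rows 4-7 cols 6-7 -> outside (row miss)
  D: rows 6-8 cols 1-2 -> outside (col miss)
  E: rows 8-9 cols 4-6 -> outside (col miss)
Count covering = 1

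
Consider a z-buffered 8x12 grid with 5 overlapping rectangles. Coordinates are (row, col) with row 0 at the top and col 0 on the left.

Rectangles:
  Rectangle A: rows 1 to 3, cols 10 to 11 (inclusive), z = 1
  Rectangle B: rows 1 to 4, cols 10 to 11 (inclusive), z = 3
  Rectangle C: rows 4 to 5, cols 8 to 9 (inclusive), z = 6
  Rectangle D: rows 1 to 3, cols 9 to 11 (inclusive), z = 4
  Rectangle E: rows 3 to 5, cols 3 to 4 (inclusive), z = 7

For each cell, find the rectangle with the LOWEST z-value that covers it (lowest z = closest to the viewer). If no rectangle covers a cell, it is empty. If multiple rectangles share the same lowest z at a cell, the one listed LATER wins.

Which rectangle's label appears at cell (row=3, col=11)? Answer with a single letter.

Check cell (3,11):
  A: rows 1-3 cols 10-11 z=1 -> covers; best now A (z=1)
  B: rows 1-4 cols 10-11 z=3 -> covers; best now A (z=1)
  C: rows 4-5 cols 8-9 -> outside (row miss)
  D: rows 1-3 cols 9-11 z=4 -> covers; best now A (z=1)
  E: rows 3-5 cols 3-4 -> outside (col miss)
Winner: A at z=1

Answer: A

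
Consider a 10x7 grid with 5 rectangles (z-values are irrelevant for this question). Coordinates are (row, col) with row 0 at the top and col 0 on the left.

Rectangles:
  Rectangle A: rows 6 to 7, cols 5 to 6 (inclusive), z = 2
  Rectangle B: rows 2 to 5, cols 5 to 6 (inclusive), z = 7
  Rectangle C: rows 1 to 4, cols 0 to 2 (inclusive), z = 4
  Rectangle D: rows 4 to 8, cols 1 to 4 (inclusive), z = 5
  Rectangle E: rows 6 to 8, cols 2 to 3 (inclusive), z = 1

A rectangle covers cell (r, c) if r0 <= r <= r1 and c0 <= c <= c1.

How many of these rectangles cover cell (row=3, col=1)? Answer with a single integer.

Check cell (3,1):
  A: rows 6-7 cols 5-6 -> outside (row miss)
  B: rows 2-5 cols 5-6 -> outside (col miss)
  C: rows 1-4 cols 0-2 -> covers
  D: rows 4-8 cols 1-4 -> outside (row miss)
  E: rows 6-8 cols 2-3 -> outside (row miss)
Count covering = 1

Answer: 1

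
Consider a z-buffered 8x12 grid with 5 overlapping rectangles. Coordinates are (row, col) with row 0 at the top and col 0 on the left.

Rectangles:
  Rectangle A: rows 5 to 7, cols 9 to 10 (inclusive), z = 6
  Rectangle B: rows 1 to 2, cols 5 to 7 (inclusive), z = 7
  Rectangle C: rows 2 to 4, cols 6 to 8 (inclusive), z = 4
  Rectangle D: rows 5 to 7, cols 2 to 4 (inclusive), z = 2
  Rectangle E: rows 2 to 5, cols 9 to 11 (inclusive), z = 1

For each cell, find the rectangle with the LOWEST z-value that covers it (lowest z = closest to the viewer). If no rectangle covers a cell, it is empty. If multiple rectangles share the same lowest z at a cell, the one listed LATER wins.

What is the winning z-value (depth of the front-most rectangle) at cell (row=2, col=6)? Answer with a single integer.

Check cell (2,6):
  A: rows 5-7 cols 9-10 -> outside (row miss)
  B: rows 1-2 cols 5-7 z=7 -> covers; best now B (z=7)
  C: rows 2-4 cols 6-8 z=4 -> covers; best now C (z=4)
  D: rows 5-7 cols 2-4 -> outside (row miss)
  E: rows 2-5 cols 9-11 -> outside (col miss)
Winner: C at z=4

Answer: 4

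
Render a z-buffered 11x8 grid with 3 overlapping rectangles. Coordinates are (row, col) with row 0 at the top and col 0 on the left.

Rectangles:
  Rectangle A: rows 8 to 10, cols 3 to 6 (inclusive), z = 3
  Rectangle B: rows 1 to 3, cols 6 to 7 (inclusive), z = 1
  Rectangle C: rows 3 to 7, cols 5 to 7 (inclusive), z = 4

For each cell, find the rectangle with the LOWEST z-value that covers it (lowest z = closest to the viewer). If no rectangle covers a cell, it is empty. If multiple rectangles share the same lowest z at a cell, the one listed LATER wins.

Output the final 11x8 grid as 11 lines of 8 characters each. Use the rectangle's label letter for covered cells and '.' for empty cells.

........
......BB
......BB
.....CBB
.....CCC
.....CCC
.....CCC
.....CCC
...AAAA.
...AAAA.
...AAAA.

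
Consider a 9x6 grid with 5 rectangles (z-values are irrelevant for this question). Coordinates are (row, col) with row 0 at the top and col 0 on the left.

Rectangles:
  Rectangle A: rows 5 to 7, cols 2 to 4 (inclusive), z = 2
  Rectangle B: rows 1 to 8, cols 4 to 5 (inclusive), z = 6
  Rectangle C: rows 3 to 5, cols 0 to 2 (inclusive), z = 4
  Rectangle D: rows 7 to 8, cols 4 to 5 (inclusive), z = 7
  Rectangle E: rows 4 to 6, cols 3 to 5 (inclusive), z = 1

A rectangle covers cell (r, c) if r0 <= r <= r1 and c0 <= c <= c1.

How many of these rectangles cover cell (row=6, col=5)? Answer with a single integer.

Check cell (6,5):
  A: rows 5-7 cols 2-4 -> outside (col miss)
  B: rows 1-8 cols 4-5 -> covers
  C: rows 3-5 cols 0-2 -> outside (row miss)
  D: rows 7-8 cols 4-5 -> outside (row miss)
  E: rows 4-6 cols 3-5 -> covers
Count covering = 2

Answer: 2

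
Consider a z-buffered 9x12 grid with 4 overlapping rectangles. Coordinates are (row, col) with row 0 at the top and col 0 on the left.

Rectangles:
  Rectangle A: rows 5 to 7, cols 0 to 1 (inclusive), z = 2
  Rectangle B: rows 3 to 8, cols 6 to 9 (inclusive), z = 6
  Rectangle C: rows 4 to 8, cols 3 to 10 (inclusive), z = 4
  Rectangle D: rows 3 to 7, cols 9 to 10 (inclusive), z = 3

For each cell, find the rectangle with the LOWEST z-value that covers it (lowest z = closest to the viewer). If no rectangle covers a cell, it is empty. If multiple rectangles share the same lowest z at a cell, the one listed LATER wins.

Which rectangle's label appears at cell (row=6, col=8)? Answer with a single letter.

Answer: C

Derivation:
Check cell (6,8):
  A: rows 5-7 cols 0-1 -> outside (col miss)
  B: rows 3-8 cols 6-9 z=6 -> covers; best now B (z=6)
  C: rows 4-8 cols 3-10 z=4 -> covers; best now C (z=4)
  D: rows 3-7 cols 9-10 -> outside (col miss)
Winner: C at z=4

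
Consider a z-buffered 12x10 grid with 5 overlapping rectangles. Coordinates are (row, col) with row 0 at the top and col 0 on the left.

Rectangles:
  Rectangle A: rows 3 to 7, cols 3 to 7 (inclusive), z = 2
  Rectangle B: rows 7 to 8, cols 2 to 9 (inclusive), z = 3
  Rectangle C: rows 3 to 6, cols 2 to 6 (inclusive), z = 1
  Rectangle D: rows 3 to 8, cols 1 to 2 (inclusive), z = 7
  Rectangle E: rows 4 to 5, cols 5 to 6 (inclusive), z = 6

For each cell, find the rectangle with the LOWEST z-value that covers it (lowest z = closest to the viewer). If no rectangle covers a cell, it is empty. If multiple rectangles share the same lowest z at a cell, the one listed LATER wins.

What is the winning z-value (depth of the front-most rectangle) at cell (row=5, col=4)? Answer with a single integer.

Answer: 1

Derivation:
Check cell (5,4):
  A: rows 3-7 cols 3-7 z=2 -> covers; best now A (z=2)
  B: rows 7-8 cols 2-9 -> outside (row miss)
  C: rows 3-6 cols 2-6 z=1 -> covers; best now C (z=1)
  D: rows 3-8 cols 1-2 -> outside (col miss)
  E: rows 4-5 cols 5-6 -> outside (col miss)
Winner: C at z=1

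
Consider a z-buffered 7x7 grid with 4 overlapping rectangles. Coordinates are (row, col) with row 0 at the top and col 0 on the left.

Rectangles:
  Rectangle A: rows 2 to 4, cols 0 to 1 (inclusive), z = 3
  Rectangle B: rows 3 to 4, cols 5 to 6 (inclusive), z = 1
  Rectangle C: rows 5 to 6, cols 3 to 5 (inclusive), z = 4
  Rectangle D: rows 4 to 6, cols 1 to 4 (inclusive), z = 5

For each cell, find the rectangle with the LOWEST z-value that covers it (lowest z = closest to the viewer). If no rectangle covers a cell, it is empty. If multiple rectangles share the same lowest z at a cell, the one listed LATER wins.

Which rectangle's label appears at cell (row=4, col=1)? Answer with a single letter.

Answer: A

Derivation:
Check cell (4,1):
  A: rows 2-4 cols 0-1 z=3 -> covers; best now A (z=3)
  B: rows 3-4 cols 5-6 -> outside (col miss)
  C: rows 5-6 cols 3-5 -> outside (row miss)
  D: rows 4-6 cols 1-4 z=5 -> covers; best now A (z=3)
Winner: A at z=3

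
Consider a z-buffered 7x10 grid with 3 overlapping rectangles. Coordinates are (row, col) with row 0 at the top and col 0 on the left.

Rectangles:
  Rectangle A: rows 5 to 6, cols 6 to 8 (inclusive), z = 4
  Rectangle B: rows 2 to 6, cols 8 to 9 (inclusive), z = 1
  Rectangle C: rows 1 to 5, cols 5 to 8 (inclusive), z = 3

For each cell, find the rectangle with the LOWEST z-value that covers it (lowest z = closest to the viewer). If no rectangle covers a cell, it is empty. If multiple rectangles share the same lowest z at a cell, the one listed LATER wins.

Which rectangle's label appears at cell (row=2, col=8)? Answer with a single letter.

Answer: B

Derivation:
Check cell (2,8):
  A: rows 5-6 cols 6-8 -> outside (row miss)
  B: rows 2-6 cols 8-9 z=1 -> covers; best now B (z=1)
  C: rows 1-5 cols 5-8 z=3 -> covers; best now B (z=1)
Winner: B at z=1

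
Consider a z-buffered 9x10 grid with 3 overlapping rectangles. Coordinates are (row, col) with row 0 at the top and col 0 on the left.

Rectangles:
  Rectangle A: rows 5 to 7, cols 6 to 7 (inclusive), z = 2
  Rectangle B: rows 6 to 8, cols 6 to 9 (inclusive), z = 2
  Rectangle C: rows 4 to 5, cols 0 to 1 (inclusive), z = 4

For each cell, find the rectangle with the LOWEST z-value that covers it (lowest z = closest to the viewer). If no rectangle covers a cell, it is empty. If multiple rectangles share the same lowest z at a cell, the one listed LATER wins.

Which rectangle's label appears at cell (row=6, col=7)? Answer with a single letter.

Answer: B

Derivation:
Check cell (6,7):
  A: rows 5-7 cols 6-7 z=2 -> covers; best now A (z=2)
  B: rows 6-8 cols 6-9 z=2 -> covers; best now B (z=2)
  C: rows 4-5 cols 0-1 -> outside (row miss)
Winner: B at z=2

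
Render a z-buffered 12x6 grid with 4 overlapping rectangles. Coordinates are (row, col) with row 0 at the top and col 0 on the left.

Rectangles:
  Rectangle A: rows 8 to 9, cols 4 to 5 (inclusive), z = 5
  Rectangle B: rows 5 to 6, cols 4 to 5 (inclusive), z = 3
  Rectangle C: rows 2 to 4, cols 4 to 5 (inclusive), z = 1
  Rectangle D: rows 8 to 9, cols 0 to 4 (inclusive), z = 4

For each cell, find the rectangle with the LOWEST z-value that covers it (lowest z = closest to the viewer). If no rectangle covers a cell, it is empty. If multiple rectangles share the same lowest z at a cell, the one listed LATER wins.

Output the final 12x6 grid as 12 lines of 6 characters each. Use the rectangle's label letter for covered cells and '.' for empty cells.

......
......
....CC
....CC
....CC
....BB
....BB
......
DDDDDA
DDDDDA
......
......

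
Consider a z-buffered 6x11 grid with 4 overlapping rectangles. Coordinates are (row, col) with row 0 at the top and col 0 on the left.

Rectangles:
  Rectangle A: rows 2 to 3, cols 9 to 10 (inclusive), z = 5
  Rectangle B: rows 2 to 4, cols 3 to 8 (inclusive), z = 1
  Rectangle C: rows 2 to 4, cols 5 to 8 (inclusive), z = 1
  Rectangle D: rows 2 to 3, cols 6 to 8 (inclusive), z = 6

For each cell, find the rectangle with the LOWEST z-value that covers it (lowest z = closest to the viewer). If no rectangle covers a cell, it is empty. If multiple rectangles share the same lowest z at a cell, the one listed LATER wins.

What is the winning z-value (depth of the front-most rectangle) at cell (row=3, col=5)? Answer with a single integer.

Answer: 1

Derivation:
Check cell (3,5):
  A: rows 2-3 cols 9-10 -> outside (col miss)
  B: rows 2-4 cols 3-8 z=1 -> covers; best now B (z=1)
  C: rows 2-4 cols 5-8 z=1 -> covers; best now C (z=1)
  D: rows 2-3 cols 6-8 -> outside (col miss)
Winner: C at z=1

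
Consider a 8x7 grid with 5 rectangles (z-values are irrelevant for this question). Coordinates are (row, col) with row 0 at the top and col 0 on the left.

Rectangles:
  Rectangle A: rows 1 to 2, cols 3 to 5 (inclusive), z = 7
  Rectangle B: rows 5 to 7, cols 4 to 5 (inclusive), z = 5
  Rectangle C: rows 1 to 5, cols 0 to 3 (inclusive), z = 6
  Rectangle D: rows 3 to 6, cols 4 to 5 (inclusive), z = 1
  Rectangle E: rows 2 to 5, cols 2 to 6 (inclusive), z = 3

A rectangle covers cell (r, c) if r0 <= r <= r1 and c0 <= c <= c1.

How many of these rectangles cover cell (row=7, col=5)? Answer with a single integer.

Check cell (7,5):
  A: rows 1-2 cols 3-5 -> outside (row miss)
  B: rows 5-7 cols 4-5 -> covers
  C: rows 1-5 cols 0-3 -> outside (row miss)
  D: rows 3-6 cols 4-5 -> outside (row miss)
  E: rows 2-5 cols 2-6 -> outside (row miss)
Count covering = 1

Answer: 1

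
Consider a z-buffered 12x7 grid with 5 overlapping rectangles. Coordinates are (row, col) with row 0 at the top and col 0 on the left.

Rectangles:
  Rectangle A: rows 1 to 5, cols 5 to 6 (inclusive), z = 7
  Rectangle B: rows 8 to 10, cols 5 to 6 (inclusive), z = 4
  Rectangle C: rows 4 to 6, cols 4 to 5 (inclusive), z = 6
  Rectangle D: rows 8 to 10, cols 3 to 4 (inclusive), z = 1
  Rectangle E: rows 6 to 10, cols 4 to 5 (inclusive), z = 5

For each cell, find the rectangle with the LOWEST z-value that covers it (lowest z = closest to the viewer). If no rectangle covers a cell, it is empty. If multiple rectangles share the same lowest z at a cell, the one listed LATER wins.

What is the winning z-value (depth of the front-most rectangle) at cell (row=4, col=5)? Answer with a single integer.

Answer: 6

Derivation:
Check cell (4,5):
  A: rows 1-5 cols 5-6 z=7 -> covers; best now A (z=7)
  B: rows 8-10 cols 5-6 -> outside (row miss)
  C: rows 4-6 cols 4-5 z=6 -> covers; best now C (z=6)
  D: rows 8-10 cols 3-4 -> outside (row miss)
  E: rows 6-10 cols 4-5 -> outside (row miss)
Winner: C at z=6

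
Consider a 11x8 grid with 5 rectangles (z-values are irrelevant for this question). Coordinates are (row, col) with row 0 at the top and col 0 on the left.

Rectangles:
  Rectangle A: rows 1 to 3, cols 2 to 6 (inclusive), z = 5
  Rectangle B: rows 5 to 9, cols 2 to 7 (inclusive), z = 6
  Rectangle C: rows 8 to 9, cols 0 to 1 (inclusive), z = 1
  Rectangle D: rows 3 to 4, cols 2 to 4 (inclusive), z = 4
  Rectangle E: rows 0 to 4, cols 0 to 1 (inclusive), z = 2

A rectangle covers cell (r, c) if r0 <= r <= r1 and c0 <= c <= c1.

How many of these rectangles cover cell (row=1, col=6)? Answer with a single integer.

Answer: 1

Derivation:
Check cell (1,6):
  A: rows 1-3 cols 2-6 -> covers
  B: rows 5-9 cols 2-7 -> outside (row miss)
  C: rows 8-9 cols 0-1 -> outside (row miss)
  D: rows 3-4 cols 2-4 -> outside (row miss)
  E: rows 0-4 cols 0-1 -> outside (col miss)
Count covering = 1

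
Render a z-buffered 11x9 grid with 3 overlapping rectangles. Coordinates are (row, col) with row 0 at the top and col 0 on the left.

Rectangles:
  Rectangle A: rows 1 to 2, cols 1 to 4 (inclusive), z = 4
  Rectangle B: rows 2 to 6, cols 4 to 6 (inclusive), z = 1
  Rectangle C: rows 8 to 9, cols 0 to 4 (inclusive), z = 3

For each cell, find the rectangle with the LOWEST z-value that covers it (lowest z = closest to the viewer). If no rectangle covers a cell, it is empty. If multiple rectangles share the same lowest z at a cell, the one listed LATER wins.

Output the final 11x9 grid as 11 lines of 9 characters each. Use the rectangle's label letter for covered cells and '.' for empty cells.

.........
.AAAA....
.AAABBB..
....BBB..
....BBB..
....BBB..
....BBB..
.........
CCCCC....
CCCCC....
.........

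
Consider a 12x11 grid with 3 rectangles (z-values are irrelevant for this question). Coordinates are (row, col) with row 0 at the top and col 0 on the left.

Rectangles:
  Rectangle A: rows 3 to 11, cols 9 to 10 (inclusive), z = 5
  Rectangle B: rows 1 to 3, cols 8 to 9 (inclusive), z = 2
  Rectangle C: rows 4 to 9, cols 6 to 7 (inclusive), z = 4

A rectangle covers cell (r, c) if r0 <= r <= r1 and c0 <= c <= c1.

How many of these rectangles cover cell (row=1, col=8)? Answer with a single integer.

Answer: 1

Derivation:
Check cell (1,8):
  A: rows 3-11 cols 9-10 -> outside (row miss)
  B: rows 1-3 cols 8-9 -> covers
  C: rows 4-9 cols 6-7 -> outside (row miss)
Count covering = 1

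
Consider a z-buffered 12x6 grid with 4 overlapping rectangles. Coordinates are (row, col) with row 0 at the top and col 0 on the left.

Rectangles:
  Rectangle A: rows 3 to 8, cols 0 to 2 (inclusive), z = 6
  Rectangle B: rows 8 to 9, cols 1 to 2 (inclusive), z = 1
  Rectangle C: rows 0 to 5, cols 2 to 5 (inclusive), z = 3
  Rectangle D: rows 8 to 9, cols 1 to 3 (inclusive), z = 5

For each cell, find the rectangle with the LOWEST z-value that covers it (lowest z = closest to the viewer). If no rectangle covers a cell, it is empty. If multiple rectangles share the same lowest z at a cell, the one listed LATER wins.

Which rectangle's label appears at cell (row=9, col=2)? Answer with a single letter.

Answer: B

Derivation:
Check cell (9,2):
  A: rows 3-8 cols 0-2 -> outside (row miss)
  B: rows 8-9 cols 1-2 z=1 -> covers; best now B (z=1)
  C: rows 0-5 cols 2-5 -> outside (row miss)
  D: rows 8-9 cols 1-3 z=5 -> covers; best now B (z=1)
Winner: B at z=1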